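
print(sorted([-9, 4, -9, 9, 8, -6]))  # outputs [-9, -9, -6, 4, 8, 9]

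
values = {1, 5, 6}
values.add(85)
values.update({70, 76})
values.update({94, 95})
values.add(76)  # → {1, 5, 6, 70, 76, 85, 94, 95}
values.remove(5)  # {1, 6, 70, 76, 85, 94, 95}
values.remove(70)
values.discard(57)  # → {1, 6, 76, 85, 94, 95}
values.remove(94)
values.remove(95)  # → {1, 6, 76, 85}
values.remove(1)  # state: {6, 76, 85}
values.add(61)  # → {6, 61, 76, 85}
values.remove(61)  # {6, 76, 85}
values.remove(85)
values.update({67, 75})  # {6, 67, 75, 76}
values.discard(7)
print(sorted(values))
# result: [6, 67, 75, 76]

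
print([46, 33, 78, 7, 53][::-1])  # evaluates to [53, 7, 78, 33, 46]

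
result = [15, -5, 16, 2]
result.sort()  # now [-5, 2, 15, 16]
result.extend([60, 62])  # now [-5, 2, 15, 16, 60, 62]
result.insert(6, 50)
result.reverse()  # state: [50, 62, 60, 16, 15, 2, -5]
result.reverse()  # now [-5, 2, 15, 16, 60, 62, 50]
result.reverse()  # [50, 62, 60, 16, 15, 2, -5]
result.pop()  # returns -5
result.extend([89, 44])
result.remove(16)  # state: [50, 62, 60, 15, 2, 89, 44]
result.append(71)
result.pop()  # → 71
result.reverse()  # [44, 89, 2, 15, 60, 62, 50]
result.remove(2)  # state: [44, 89, 15, 60, 62, 50]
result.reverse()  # [50, 62, 60, 15, 89, 44]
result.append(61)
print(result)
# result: [50, 62, 60, 15, 89, 44, 61]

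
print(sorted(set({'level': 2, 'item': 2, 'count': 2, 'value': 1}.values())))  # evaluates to [1, 2]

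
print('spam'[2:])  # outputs am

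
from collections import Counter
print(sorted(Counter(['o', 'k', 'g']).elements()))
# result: ['g', 'k', 'o']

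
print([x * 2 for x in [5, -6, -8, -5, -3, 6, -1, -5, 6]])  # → [10, -12, -16, -10, -6, 12, -2, -10, 12]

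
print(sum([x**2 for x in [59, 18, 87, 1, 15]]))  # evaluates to 11600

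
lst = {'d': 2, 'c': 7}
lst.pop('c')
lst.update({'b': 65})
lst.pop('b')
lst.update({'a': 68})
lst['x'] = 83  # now {'d': 2, 'a': 68, 'x': 83}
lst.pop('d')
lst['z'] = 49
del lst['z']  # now {'a': 68, 'x': 83}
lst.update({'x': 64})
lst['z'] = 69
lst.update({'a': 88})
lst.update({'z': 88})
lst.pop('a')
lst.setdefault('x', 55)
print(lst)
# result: {'x': 64, 'z': 88}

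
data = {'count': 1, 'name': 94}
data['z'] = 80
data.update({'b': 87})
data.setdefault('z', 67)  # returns 80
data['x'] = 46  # {'count': 1, 'name': 94, 'z': 80, 'b': 87, 'x': 46}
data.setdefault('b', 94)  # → 87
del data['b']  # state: {'count': 1, 'name': 94, 'z': 80, 'x': 46}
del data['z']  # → {'count': 1, 'name': 94, 'x': 46}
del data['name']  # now {'count': 1, 'x': 46}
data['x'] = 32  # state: {'count': 1, 'x': 32}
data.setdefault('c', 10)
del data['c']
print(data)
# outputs {'count': 1, 'x': 32}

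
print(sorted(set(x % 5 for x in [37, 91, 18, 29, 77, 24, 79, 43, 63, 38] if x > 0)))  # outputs [1, 2, 3, 4]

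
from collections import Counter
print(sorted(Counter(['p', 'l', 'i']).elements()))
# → ['i', 'l', 'p']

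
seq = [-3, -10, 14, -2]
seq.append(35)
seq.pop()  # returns 35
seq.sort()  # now [-10, -3, -2, 14]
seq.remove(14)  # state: [-10, -3, -2]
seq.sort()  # [-10, -3, -2]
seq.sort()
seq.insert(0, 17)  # [17, -10, -3, -2]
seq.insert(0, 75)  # [75, 17, -10, -3, -2]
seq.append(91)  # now [75, 17, -10, -3, -2, 91]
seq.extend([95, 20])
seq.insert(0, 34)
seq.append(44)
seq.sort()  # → [-10, -3, -2, 17, 20, 34, 44, 75, 91, 95]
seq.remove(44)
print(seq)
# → [-10, -3, -2, 17, 20, 34, 75, 91, 95]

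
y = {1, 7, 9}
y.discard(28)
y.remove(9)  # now {1, 7}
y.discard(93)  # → {1, 7}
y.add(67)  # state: {1, 7, 67}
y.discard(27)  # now {1, 7, 67}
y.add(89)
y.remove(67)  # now {1, 7, 89}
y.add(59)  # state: {1, 7, 59, 89}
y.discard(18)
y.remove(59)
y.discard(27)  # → {1, 7, 89}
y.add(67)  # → {1, 7, 67, 89}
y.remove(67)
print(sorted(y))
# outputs [1, 7, 89]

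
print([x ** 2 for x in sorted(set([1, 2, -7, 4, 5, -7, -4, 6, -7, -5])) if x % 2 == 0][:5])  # [16, 4, 16, 36]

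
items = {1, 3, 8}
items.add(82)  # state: {1, 3, 8, 82}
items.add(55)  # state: {1, 3, 8, 55, 82}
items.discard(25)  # {1, 3, 8, 55, 82}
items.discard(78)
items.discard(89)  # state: {1, 3, 8, 55, 82}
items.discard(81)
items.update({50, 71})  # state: {1, 3, 8, 50, 55, 71, 82}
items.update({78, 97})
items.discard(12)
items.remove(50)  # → {1, 3, 8, 55, 71, 78, 82, 97}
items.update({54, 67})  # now {1, 3, 8, 54, 55, 67, 71, 78, 82, 97}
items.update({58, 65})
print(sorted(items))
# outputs [1, 3, 8, 54, 55, 58, 65, 67, 71, 78, 82, 97]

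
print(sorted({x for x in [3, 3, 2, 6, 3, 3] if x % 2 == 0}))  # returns [2, 6]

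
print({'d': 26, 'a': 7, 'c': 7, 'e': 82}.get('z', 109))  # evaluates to 109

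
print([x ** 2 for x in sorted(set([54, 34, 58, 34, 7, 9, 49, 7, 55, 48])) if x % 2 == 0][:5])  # [1156, 2304, 2916, 3364]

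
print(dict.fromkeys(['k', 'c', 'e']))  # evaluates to {'k': None, 'c': None, 'e': None}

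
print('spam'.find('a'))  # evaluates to 2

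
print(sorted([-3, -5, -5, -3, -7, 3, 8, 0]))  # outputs [-7, -5, -5, -3, -3, 0, 3, 8]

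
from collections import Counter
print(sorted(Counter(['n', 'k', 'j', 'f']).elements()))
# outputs ['f', 'j', 'k', 'n']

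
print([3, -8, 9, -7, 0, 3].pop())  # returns 3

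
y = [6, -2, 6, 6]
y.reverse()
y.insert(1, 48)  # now [6, 48, 6, -2, 6]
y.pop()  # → 6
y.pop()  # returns -2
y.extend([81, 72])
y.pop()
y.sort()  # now [6, 6, 48, 81]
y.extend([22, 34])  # [6, 6, 48, 81, 22, 34]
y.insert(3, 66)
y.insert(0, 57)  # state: [57, 6, 6, 48, 66, 81, 22, 34]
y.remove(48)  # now [57, 6, 6, 66, 81, 22, 34]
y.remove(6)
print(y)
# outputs [57, 6, 66, 81, 22, 34]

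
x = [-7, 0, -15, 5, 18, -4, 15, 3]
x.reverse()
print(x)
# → [3, 15, -4, 18, 5, -15, 0, -7]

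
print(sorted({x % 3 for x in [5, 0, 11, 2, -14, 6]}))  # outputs [0, 1, 2]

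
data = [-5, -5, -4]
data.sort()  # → [-5, -5, -4]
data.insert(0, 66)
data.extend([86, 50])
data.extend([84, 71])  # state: [66, -5, -5, -4, 86, 50, 84, 71]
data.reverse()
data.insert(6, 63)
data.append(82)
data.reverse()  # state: [82, 66, -5, 63, -5, -4, 86, 50, 84, 71]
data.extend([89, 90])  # [82, 66, -5, 63, -5, -4, 86, 50, 84, 71, 89, 90]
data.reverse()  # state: [90, 89, 71, 84, 50, 86, -4, -5, 63, -5, 66, 82]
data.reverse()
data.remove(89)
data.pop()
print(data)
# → [82, 66, -5, 63, -5, -4, 86, 50, 84, 71]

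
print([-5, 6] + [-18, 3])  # [-5, 6, -18, 3]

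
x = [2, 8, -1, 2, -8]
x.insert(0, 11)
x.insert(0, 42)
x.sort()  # [-8, -1, 2, 2, 8, 11, 42]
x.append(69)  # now [-8, -1, 2, 2, 8, 11, 42, 69]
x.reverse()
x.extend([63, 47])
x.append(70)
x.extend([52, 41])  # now [69, 42, 11, 8, 2, 2, -1, -8, 63, 47, 70, 52, 41]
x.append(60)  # [69, 42, 11, 8, 2, 2, -1, -8, 63, 47, 70, 52, 41, 60]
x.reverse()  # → [60, 41, 52, 70, 47, 63, -8, -1, 2, 2, 8, 11, 42, 69]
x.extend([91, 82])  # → [60, 41, 52, 70, 47, 63, -8, -1, 2, 2, 8, 11, 42, 69, 91, 82]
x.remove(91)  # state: [60, 41, 52, 70, 47, 63, -8, -1, 2, 2, 8, 11, 42, 69, 82]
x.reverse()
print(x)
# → [82, 69, 42, 11, 8, 2, 2, -1, -8, 63, 47, 70, 52, 41, 60]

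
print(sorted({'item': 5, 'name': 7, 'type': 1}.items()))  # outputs [('item', 5), ('name', 7), ('type', 1)]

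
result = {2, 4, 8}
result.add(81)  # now {2, 4, 8, 81}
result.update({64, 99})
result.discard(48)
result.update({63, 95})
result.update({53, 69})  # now {2, 4, 8, 53, 63, 64, 69, 81, 95, 99}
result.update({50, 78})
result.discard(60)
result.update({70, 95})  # {2, 4, 8, 50, 53, 63, 64, 69, 70, 78, 81, 95, 99}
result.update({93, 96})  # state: {2, 4, 8, 50, 53, 63, 64, 69, 70, 78, 81, 93, 95, 96, 99}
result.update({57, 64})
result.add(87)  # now {2, 4, 8, 50, 53, 57, 63, 64, 69, 70, 78, 81, 87, 93, 95, 96, 99}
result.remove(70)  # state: {2, 4, 8, 50, 53, 57, 63, 64, 69, 78, 81, 87, 93, 95, 96, 99}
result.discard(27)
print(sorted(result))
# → [2, 4, 8, 50, 53, 57, 63, 64, 69, 78, 81, 87, 93, 95, 96, 99]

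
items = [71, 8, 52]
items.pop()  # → 52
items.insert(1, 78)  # [71, 78, 8]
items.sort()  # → [8, 71, 78]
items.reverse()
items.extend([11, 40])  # [78, 71, 8, 11, 40]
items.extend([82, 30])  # [78, 71, 8, 11, 40, 82, 30]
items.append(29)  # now [78, 71, 8, 11, 40, 82, 30, 29]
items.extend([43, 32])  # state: [78, 71, 8, 11, 40, 82, 30, 29, 43, 32]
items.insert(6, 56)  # [78, 71, 8, 11, 40, 82, 56, 30, 29, 43, 32]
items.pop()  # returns 32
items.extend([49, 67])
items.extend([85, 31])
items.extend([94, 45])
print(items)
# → [78, 71, 8, 11, 40, 82, 56, 30, 29, 43, 49, 67, 85, 31, 94, 45]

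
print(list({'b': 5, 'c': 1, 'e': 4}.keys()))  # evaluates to ['b', 'c', 'e']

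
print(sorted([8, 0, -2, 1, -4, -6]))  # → [-6, -4, -2, 0, 1, 8]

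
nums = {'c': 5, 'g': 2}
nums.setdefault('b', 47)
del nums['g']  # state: {'c': 5, 'b': 47}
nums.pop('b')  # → 47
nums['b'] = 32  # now {'c': 5, 'b': 32}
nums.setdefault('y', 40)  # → 40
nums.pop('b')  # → 32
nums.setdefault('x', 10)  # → 10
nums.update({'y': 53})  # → {'c': 5, 'y': 53, 'x': 10}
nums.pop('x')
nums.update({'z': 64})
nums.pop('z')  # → 64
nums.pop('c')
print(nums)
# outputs {'y': 53}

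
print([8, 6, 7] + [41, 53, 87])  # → [8, 6, 7, 41, 53, 87]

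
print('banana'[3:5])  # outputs an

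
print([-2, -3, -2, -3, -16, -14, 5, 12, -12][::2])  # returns [-2, -2, -16, 5, -12]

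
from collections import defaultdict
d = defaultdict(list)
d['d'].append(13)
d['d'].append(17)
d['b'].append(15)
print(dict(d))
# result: {'d': [13, 17], 'b': [15]}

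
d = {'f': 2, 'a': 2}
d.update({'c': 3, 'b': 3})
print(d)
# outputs {'f': 2, 'a': 2, 'c': 3, 'b': 3}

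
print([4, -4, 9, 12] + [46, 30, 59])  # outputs [4, -4, 9, 12, 46, 30, 59]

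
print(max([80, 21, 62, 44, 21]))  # 80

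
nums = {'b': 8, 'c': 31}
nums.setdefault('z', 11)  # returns 11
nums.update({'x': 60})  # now {'b': 8, 'c': 31, 'z': 11, 'x': 60}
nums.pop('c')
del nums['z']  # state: {'b': 8, 'x': 60}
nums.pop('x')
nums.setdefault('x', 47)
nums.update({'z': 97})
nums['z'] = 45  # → {'b': 8, 'x': 47, 'z': 45}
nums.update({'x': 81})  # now {'b': 8, 'x': 81, 'z': 45}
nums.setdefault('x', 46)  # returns 81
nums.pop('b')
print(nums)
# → {'x': 81, 'z': 45}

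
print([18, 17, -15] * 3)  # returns [18, 17, -15, 18, 17, -15, 18, 17, -15]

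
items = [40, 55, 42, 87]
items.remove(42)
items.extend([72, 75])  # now [40, 55, 87, 72, 75]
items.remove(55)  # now [40, 87, 72, 75]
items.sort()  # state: [40, 72, 75, 87]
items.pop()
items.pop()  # 75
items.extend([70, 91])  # [40, 72, 70, 91]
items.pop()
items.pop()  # 70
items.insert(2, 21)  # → [40, 72, 21]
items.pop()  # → 21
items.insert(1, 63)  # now [40, 63, 72]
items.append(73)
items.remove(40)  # [63, 72, 73]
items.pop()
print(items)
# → [63, 72]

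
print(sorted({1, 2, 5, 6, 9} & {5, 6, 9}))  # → [5, 6, 9]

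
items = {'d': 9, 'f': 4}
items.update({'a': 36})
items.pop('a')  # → 36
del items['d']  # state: {'f': 4}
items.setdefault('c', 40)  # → 40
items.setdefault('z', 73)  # 73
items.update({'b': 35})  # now {'f': 4, 'c': 40, 'z': 73, 'b': 35}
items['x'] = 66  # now {'f': 4, 'c': 40, 'z': 73, 'b': 35, 'x': 66}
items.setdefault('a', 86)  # 86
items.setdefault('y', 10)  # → 10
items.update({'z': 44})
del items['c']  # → {'f': 4, 'z': 44, 'b': 35, 'x': 66, 'a': 86, 'y': 10}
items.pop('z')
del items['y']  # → {'f': 4, 'b': 35, 'x': 66, 'a': 86}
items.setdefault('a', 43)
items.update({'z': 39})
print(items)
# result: {'f': 4, 'b': 35, 'x': 66, 'a': 86, 'z': 39}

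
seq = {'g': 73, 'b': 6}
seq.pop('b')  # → 6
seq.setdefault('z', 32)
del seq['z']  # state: {'g': 73}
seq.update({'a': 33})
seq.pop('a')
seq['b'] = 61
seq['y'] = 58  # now {'g': 73, 'b': 61, 'y': 58}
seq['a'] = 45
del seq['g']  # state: {'b': 61, 'y': 58, 'a': 45}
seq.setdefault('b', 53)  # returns 61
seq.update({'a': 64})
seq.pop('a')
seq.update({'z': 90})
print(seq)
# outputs {'b': 61, 'y': 58, 'z': 90}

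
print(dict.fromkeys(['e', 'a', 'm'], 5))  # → {'e': 5, 'a': 5, 'm': 5}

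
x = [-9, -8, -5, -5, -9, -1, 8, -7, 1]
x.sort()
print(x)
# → [-9, -9, -8, -7, -5, -5, -1, 1, 8]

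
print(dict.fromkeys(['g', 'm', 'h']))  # {'g': None, 'm': None, 'h': None}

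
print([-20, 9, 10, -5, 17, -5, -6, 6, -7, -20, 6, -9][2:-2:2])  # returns [10, 17, -6, -7]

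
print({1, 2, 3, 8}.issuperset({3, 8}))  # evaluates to True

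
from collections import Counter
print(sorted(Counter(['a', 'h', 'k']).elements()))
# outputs ['a', 'h', 'k']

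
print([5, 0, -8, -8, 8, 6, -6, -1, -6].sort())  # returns None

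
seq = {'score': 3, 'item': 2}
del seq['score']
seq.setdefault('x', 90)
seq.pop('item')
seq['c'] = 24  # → {'x': 90, 'c': 24}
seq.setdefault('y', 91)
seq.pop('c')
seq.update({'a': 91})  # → {'x': 90, 'y': 91, 'a': 91}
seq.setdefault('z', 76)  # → 76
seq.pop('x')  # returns 90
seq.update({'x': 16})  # {'y': 91, 'a': 91, 'z': 76, 'x': 16}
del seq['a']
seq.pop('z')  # 76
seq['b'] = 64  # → {'y': 91, 'x': 16, 'b': 64}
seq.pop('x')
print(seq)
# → {'y': 91, 'b': 64}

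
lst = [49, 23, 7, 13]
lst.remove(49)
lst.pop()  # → 13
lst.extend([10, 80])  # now [23, 7, 10, 80]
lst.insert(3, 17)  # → [23, 7, 10, 17, 80]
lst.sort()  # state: [7, 10, 17, 23, 80]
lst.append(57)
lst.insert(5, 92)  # [7, 10, 17, 23, 80, 92, 57]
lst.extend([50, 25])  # [7, 10, 17, 23, 80, 92, 57, 50, 25]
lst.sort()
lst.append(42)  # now [7, 10, 17, 23, 25, 50, 57, 80, 92, 42]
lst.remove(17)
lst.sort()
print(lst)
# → [7, 10, 23, 25, 42, 50, 57, 80, 92]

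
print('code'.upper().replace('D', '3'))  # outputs CO3E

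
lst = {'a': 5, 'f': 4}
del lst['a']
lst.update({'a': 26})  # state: {'f': 4, 'a': 26}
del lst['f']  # {'a': 26}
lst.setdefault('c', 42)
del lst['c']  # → {'a': 26}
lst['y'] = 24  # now {'a': 26, 'y': 24}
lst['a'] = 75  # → {'a': 75, 'y': 24}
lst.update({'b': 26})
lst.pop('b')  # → 26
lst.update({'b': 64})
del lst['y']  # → {'a': 75, 'b': 64}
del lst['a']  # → {'b': 64}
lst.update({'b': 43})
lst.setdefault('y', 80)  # 80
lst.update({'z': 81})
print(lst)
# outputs {'b': 43, 'y': 80, 'z': 81}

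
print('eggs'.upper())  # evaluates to EGGS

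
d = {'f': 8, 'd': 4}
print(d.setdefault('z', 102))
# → 102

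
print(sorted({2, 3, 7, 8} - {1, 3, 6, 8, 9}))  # [2, 7]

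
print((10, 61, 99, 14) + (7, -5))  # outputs (10, 61, 99, 14, 7, -5)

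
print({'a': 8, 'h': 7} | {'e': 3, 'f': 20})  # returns {'a': 8, 'h': 7, 'e': 3, 'f': 20}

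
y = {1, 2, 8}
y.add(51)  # {1, 2, 8, 51}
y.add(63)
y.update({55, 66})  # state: {1, 2, 8, 51, 55, 63, 66}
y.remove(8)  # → {1, 2, 51, 55, 63, 66}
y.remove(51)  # {1, 2, 55, 63, 66}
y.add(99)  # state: {1, 2, 55, 63, 66, 99}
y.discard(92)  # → {1, 2, 55, 63, 66, 99}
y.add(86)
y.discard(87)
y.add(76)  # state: {1, 2, 55, 63, 66, 76, 86, 99}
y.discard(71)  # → {1, 2, 55, 63, 66, 76, 86, 99}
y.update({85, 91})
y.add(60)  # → {1, 2, 55, 60, 63, 66, 76, 85, 86, 91, 99}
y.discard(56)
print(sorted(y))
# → [1, 2, 55, 60, 63, 66, 76, 85, 86, 91, 99]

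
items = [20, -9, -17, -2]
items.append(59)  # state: [20, -9, -17, -2, 59]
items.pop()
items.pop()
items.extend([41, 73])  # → [20, -9, -17, 41, 73]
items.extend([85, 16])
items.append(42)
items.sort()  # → [-17, -9, 16, 20, 41, 42, 73, 85]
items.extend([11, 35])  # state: [-17, -9, 16, 20, 41, 42, 73, 85, 11, 35]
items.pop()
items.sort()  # [-17, -9, 11, 16, 20, 41, 42, 73, 85]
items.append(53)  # [-17, -9, 11, 16, 20, 41, 42, 73, 85, 53]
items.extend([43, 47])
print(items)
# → [-17, -9, 11, 16, 20, 41, 42, 73, 85, 53, 43, 47]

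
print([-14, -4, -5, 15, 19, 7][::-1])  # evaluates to [7, 19, 15, -5, -4, -14]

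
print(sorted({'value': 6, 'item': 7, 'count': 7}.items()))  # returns [('count', 7), ('item', 7), ('value', 6)]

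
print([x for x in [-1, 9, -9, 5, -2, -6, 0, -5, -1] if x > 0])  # [9, 5]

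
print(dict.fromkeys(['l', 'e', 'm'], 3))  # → {'l': 3, 'e': 3, 'm': 3}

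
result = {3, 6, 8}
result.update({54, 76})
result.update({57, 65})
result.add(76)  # {3, 6, 8, 54, 57, 65, 76}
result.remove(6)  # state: {3, 8, 54, 57, 65, 76}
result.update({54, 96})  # {3, 8, 54, 57, 65, 76, 96}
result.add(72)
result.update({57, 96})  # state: {3, 8, 54, 57, 65, 72, 76, 96}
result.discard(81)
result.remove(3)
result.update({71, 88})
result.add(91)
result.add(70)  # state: {8, 54, 57, 65, 70, 71, 72, 76, 88, 91, 96}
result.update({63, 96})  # {8, 54, 57, 63, 65, 70, 71, 72, 76, 88, 91, 96}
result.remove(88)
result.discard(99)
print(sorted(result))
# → [8, 54, 57, 63, 65, 70, 71, 72, 76, 91, 96]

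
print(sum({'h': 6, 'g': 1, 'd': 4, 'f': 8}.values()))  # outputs 19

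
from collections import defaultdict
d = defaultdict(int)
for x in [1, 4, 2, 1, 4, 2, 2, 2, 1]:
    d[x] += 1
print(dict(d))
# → {1: 3, 4: 2, 2: 4}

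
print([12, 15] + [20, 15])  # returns [12, 15, 20, 15]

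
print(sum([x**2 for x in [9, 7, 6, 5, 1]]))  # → 192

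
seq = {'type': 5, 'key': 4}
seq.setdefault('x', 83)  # 83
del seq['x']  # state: {'type': 5, 'key': 4}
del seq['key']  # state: {'type': 5}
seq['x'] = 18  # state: {'type': 5, 'x': 18}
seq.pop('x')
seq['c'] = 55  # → {'type': 5, 'c': 55}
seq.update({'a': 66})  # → {'type': 5, 'c': 55, 'a': 66}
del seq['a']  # {'type': 5, 'c': 55}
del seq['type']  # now {'c': 55}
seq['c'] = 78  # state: {'c': 78}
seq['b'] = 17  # {'c': 78, 'b': 17}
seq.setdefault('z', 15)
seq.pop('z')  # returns 15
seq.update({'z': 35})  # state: {'c': 78, 'b': 17, 'z': 35}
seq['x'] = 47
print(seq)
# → {'c': 78, 'b': 17, 'z': 35, 'x': 47}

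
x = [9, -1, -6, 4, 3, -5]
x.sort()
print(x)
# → [-6, -5, -1, 3, 4, 9]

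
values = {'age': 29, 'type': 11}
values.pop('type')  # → 11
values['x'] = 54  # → {'age': 29, 'x': 54}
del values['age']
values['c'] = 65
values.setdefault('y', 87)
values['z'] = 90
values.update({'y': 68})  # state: {'x': 54, 'c': 65, 'y': 68, 'z': 90}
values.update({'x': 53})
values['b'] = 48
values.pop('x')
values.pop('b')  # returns 48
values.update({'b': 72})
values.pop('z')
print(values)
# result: {'c': 65, 'y': 68, 'b': 72}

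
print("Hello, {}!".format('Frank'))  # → Hello, Frank!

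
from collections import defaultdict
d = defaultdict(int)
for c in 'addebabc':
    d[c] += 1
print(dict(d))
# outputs {'a': 2, 'd': 2, 'e': 1, 'b': 2, 'c': 1}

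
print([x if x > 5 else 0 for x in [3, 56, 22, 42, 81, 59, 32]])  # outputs [0, 56, 22, 42, 81, 59, 32]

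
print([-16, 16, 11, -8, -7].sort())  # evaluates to None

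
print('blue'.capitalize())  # Blue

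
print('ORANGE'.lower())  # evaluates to orange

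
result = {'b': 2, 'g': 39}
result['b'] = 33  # {'b': 33, 'g': 39}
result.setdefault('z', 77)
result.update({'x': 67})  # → {'b': 33, 'g': 39, 'z': 77, 'x': 67}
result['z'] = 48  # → {'b': 33, 'g': 39, 'z': 48, 'x': 67}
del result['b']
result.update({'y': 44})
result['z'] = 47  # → {'g': 39, 'z': 47, 'x': 67, 'y': 44}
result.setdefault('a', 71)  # 71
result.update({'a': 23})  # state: {'g': 39, 'z': 47, 'x': 67, 'y': 44, 'a': 23}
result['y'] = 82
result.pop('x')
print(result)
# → {'g': 39, 'z': 47, 'y': 82, 'a': 23}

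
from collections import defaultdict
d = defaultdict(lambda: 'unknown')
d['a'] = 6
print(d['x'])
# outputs unknown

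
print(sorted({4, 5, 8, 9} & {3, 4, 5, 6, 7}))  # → [4, 5]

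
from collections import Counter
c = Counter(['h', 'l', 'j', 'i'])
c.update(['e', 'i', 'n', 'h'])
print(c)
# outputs Counter({'h': 2, 'i': 2, 'l': 1, 'j': 1, 'e': 1, 'n': 1})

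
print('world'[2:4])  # rl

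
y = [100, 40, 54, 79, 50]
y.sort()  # [40, 50, 54, 79, 100]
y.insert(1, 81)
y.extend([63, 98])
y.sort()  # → [40, 50, 54, 63, 79, 81, 98, 100]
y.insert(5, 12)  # [40, 50, 54, 63, 79, 12, 81, 98, 100]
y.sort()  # [12, 40, 50, 54, 63, 79, 81, 98, 100]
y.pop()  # 100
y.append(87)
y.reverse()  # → [87, 98, 81, 79, 63, 54, 50, 40, 12]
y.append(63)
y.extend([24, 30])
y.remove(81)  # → [87, 98, 79, 63, 54, 50, 40, 12, 63, 24, 30]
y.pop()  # 30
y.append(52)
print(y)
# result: [87, 98, 79, 63, 54, 50, 40, 12, 63, 24, 52]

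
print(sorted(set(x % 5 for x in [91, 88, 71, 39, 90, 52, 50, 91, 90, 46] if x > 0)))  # [0, 1, 2, 3, 4]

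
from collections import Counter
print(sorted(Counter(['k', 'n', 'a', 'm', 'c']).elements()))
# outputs ['a', 'c', 'k', 'm', 'n']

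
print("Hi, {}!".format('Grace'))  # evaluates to Hi, Grace!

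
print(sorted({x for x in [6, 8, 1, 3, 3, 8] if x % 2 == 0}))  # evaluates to [6, 8]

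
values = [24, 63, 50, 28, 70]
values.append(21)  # [24, 63, 50, 28, 70, 21]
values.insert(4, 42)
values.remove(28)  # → [24, 63, 50, 42, 70, 21]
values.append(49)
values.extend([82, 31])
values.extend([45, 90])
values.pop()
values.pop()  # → 45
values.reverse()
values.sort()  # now [21, 24, 31, 42, 49, 50, 63, 70, 82]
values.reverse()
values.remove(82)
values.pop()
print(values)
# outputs [70, 63, 50, 49, 42, 31, 24]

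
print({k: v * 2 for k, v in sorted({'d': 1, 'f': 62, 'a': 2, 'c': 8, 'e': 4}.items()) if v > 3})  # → {'c': 16, 'e': 8, 'f': 124}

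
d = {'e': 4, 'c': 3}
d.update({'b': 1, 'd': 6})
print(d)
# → {'e': 4, 'c': 3, 'b': 1, 'd': 6}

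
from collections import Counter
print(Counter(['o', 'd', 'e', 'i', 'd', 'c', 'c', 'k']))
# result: Counter({'d': 2, 'c': 2, 'o': 1, 'e': 1, 'i': 1, 'k': 1})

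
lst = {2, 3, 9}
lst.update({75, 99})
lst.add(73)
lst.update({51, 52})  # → {2, 3, 9, 51, 52, 73, 75, 99}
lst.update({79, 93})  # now {2, 3, 9, 51, 52, 73, 75, 79, 93, 99}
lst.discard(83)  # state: {2, 3, 9, 51, 52, 73, 75, 79, 93, 99}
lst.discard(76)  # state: {2, 3, 9, 51, 52, 73, 75, 79, 93, 99}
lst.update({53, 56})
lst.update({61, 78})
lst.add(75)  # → {2, 3, 9, 51, 52, 53, 56, 61, 73, 75, 78, 79, 93, 99}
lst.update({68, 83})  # {2, 3, 9, 51, 52, 53, 56, 61, 68, 73, 75, 78, 79, 83, 93, 99}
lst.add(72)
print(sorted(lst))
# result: [2, 3, 9, 51, 52, 53, 56, 61, 68, 72, 73, 75, 78, 79, 83, 93, 99]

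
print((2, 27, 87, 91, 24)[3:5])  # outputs (91, 24)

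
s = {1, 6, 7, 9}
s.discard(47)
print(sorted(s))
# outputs [1, 6, 7, 9]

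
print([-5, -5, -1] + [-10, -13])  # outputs [-5, -5, -1, -10, -13]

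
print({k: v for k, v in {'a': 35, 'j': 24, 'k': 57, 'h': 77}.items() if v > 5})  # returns {'a': 35, 'j': 24, 'k': 57, 'h': 77}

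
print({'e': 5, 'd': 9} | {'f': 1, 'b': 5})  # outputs {'e': 5, 'd': 9, 'f': 1, 'b': 5}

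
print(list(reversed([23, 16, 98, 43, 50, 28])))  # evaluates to [28, 50, 43, 98, 16, 23]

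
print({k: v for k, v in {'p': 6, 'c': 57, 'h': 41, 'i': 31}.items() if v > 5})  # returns {'p': 6, 'c': 57, 'h': 41, 'i': 31}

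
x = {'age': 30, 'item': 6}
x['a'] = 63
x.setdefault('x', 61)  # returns 61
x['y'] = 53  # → {'age': 30, 'item': 6, 'a': 63, 'x': 61, 'y': 53}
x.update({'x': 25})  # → {'age': 30, 'item': 6, 'a': 63, 'x': 25, 'y': 53}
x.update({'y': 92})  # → {'age': 30, 'item': 6, 'a': 63, 'x': 25, 'y': 92}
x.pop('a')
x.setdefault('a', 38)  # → 38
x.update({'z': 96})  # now {'age': 30, 'item': 6, 'x': 25, 'y': 92, 'a': 38, 'z': 96}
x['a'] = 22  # {'age': 30, 'item': 6, 'x': 25, 'y': 92, 'a': 22, 'z': 96}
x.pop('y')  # 92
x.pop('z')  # 96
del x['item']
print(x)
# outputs {'age': 30, 'x': 25, 'a': 22}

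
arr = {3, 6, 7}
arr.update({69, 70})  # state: {3, 6, 7, 69, 70}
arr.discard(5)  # {3, 6, 7, 69, 70}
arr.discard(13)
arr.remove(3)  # {6, 7, 69, 70}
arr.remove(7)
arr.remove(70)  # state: {6, 69}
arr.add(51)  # {6, 51, 69}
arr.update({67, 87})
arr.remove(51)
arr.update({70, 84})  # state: {6, 67, 69, 70, 84, 87}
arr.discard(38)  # {6, 67, 69, 70, 84, 87}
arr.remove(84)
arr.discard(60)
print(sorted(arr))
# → [6, 67, 69, 70, 87]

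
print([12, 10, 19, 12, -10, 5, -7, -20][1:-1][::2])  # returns [10, 12, 5]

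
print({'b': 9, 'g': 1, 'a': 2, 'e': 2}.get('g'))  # 1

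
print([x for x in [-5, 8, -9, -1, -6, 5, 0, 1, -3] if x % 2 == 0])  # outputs [8, -6, 0]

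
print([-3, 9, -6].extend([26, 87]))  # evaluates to None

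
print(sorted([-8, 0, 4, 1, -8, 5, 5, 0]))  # [-8, -8, 0, 0, 1, 4, 5, 5]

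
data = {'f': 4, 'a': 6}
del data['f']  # {'a': 6}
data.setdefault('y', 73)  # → 73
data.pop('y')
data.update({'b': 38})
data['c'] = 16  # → {'a': 6, 'b': 38, 'c': 16}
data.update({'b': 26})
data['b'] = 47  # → {'a': 6, 'b': 47, 'c': 16}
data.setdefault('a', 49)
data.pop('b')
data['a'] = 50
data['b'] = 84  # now {'a': 50, 'c': 16, 'b': 84}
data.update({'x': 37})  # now {'a': 50, 'c': 16, 'b': 84, 'x': 37}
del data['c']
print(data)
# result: {'a': 50, 'b': 84, 'x': 37}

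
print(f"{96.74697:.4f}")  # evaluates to 96.7470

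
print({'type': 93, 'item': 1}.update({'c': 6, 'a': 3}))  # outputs None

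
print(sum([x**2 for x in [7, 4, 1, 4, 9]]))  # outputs 163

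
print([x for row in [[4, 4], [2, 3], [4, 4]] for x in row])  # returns [4, 4, 2, 3, 4, 4]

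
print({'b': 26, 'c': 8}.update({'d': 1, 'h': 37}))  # None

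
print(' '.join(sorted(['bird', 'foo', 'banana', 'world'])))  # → banana bird foo world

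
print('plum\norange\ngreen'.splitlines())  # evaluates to ['plum', 'orange', 'green']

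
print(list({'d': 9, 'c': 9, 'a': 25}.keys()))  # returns ['d', 'c', 'a']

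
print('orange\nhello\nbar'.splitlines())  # ['orange', 'hello', 'bar']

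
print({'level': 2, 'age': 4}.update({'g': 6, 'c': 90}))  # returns None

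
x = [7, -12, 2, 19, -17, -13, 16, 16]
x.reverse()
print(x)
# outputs [16, 16, -13, -17, 19, 2, -12, 7]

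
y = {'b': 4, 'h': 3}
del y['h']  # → {'b': 4}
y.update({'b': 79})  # {'b': 79}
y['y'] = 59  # {'b': 79, 'y': 59}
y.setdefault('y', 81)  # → 59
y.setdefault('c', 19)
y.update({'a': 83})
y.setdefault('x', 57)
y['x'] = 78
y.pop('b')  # 79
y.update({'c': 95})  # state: {'y': 59, 'c': 95, 'a': 83, 'x': 78}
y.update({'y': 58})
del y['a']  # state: {'y': 58, 'c': 95, 'x': 78}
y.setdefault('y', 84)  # 58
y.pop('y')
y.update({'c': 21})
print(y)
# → {'c': 21, 'x': 78}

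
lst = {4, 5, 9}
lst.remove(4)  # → {5, 9}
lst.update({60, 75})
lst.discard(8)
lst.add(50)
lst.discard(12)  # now {5, 9, 50, 60, 75}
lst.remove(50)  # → {5, 9, 60, 75}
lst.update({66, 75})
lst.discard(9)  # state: {5, 60, 66, 75}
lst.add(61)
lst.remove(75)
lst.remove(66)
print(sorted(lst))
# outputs [5, 60, 61]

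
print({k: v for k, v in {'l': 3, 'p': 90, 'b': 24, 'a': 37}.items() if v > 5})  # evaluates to {'p': 90, 'b': 24, 'a': 37}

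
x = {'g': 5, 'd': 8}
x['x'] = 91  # {'g': 5, 'd': 8, 'x': 91}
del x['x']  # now {'g': 5, 'd': 8}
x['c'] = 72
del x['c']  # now {'g': 5, 'd': 8}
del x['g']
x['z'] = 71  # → {'d': 8, 'z': 71}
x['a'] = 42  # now {'d': 8, 'z': 71, 'a': 42}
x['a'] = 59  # {'d': 8, 'z': 71, 'a': 59}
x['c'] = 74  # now {'d': 8, 'z': 71, 'a': 59, 'c': 74}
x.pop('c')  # 74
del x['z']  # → {'d': 8, 'a': 59}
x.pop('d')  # 8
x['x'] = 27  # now {'a': 59, 'x': 27}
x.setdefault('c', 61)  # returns 61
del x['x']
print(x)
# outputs {'a': 59, 'c': 61}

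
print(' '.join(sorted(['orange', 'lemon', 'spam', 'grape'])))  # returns grape lemon orange spam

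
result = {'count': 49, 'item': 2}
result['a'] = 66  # {'count': 49, 'item': 2, 'a': 66}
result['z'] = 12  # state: {'count': 49, 'item': 2, 'a': 66, 'z': 12}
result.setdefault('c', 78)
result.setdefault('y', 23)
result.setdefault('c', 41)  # 78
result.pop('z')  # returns 12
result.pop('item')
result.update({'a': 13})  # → {'count': 49, 'a': 13, 'c': 78, 'y': 23}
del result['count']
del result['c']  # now {'a': 13, 'y': 23}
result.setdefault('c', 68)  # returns 68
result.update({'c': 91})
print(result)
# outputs {'a': 13, 'y': 23, 'c': 91}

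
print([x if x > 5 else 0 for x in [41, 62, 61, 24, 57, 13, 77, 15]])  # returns [41, 62, 61, 24, 57, 13, 77, 15]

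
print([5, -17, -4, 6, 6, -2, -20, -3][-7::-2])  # [-17]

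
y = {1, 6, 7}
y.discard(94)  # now {1, 6, 7}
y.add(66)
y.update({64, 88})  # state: {1, 6, 7, 64, 66, 88}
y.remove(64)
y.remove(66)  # {1, 6, 7, 88}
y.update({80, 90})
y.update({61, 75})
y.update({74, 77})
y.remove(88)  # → {1, 6, 7, 61, 74, 75, 77, 80, 90}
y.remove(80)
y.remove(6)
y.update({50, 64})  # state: {1, 7, 50, 61, 64, 74, 75, 77, 90}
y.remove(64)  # {1, 7, 50, 61, 74, 75, 77, 90}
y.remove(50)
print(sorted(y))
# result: [1, 7, 61, 74, 75, 77, 90]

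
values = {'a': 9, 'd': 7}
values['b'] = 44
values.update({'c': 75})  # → {'a': 9, 'd': 7, 'b': 44, 'c': 75}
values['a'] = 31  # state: {'a': 31, 'd': 7, 'b': 44, 'c': 75}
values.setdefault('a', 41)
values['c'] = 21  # {'a': 31, 'd': 7, 'b': 44, 'c': 21}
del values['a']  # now {'d': 7, 'b': 44, 'c': 21}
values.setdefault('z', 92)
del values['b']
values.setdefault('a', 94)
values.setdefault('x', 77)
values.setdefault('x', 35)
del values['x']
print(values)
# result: {'d': 7, 'c': 21, 'z': 92, 'a': 94}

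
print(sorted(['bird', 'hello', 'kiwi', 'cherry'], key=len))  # ['bird', 'kiwi', 'hello', 'cherry']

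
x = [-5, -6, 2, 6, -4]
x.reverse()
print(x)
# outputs [-4, 6, 2, -6, -5]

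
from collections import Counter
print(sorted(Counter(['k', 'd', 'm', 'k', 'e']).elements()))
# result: ['d', 'e', 'k', 'k', 'm']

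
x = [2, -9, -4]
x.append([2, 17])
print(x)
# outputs [2, -9, -4, [2, 17]]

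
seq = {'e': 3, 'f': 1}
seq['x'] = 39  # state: {'e': 3, 'f': 1, 'x': 39}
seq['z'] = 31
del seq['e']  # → {'f': 1, 'x': 39, 'z': 31}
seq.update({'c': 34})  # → {'f': 1, 'x': 39, 'z': 31, 'c': 34}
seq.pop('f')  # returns 1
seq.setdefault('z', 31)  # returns 31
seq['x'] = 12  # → {'x': 12, 'z': 31, 'c': 34}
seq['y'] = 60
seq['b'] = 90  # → {'x': 12, 'z': 31, 'c': 34, 'y': 60, 'b': 90}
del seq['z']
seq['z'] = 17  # {'x': 12, 'c': 34, 'y': 60, 'b': 90, 'z': 17}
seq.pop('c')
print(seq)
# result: {'x': 12, 'y': 60, 'b': 90, 'z': 17}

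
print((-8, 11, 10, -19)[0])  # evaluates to -8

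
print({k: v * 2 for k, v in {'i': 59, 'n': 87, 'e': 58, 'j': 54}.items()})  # {'i': 118, 'n': 174, 'e': 116, 'j': 108}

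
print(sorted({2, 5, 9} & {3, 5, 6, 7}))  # [5]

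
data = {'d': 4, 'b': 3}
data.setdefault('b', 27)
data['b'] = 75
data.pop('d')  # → 4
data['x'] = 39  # {'b': 75, 'x': 39}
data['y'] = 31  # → {'b': 75, 'x': 39, 'y': 31}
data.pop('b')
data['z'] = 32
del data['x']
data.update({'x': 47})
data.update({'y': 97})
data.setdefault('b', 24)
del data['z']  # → {'y': 97, 'x': 47, 'b': 24}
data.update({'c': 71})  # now {'y': 97, 'x': 47, 'b': 24, 'c': 71}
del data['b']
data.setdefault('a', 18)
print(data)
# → {'y': 97, 'x': 47, 'c': 71, 'a': 18}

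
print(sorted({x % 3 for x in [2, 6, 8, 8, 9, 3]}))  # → [0, 2]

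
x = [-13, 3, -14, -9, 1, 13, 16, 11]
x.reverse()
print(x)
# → [11, 16, 13, 1, -9, -14, 3, -13]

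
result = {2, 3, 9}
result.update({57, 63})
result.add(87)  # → {2, 3, 9, 57, 63, 87}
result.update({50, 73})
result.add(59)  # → {2, 3, 9, 50, 57, 59, 63, 73, 87}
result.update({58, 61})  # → {2, 3, 9, 50, 57, 58, 59, 61, 63, 73, 87}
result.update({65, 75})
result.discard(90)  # {2, 3, 9, 50, 57, 58, 59, 61, 63, 65, 73, 75, 87}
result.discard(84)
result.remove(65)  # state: {2, 3, 9, 50, 57, 58, 59, 61, 63, 73, 75, 87}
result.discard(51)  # {2, 3, 9, 50, 57, 58, 59, 61, 63, 73, 75, 87}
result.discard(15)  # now {2, 3, 9, 50, 57, 58, 59, 61, 63, 73, 75, 87}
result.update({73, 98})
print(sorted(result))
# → [2, 3, 9, 50, 57, 58, 59, 61, 63, 73, 75, 87, 98]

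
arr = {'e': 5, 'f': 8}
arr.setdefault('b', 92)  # 92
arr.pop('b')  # 92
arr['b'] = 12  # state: {'e': 5, 'f': 8, 'b': 12}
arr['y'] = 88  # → {'e': 5, 'f': 8, 'b': 12, 'y': 88}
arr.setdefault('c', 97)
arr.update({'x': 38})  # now {'e': 5, 'f': 8, 'b': 12, 'y': 88, 'c': 97, 'x': 38}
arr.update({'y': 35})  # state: {'e': 5, 'f': 8, 'b': 12, 'y': 35, 'c': 97, 'x': 38}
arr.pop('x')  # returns 38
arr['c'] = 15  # {'e': 5, 'f': 8, 'b': 12, 'y': 35, 'c': 15}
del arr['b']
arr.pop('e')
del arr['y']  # {'f': 8, 'c': 15}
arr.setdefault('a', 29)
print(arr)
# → {'f': 8, 'c': 15, 'a': 29}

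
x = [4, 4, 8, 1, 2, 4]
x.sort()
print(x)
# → [1, 2, 4, 4, 4, 8]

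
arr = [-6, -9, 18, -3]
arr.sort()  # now [-9, -6, -3, 18]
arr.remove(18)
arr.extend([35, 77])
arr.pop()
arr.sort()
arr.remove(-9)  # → [-6, -3, 35]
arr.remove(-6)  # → [-3, 35]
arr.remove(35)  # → [-3]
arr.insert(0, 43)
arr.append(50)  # [43, -3, 50]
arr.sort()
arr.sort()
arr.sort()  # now [-3, 43, 50]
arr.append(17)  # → [-3, 43, 50, 17]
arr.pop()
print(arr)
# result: [-3, 43, 50]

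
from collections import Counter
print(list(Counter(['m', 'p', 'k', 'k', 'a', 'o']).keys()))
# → ['m', 'p', 'k', 'a', 'o']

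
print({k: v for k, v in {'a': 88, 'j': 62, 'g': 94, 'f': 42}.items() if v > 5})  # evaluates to {'a': 88, 'j': 62, 'g': 94, 'f': 42}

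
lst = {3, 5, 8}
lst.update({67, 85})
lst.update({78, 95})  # {3, 5, 8, 67, 78, 85, 95}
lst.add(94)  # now {3, 5, 8, 67, 78, 85, 94, 95}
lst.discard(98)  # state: {3, 5, 8, 67, 78, 85, 94, 95}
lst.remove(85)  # {3, 5, 8, 67, 78, 94, 95}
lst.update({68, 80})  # {3, 5, 8, 67, 68, 78, 80, 94, 95}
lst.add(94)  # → {3, 5, 8, 67, 68, 78, 80, 94, 95}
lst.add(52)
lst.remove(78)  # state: {3, 5, 8, 52, 67, 68, 80, 94, 95}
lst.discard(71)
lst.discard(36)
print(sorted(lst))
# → [3, 5, 8, 52, 67, 68, 80, 94, 95]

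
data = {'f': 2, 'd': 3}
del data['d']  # {'f': 2}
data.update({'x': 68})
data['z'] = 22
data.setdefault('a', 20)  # 20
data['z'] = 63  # {'f': 2, 'x': 68, 'z': 63, 'a': 20}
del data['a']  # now {'f': 2, 'x': 68, 'z': 63}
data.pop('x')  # 68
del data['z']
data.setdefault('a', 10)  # 10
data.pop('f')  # 2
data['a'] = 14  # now {'a': 14}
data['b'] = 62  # {'a': 14, 'b': 62}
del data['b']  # {'a': 14}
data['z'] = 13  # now {'a': 14, 'z': 13}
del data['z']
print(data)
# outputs {'a': 14}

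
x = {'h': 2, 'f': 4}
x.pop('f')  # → 4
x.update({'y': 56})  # {'h': 2, 'y': 56}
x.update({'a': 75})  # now {'h': 2, 'y': 56, 'a': 75}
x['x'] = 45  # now {'h': 2, 'y': 56, 'a': 75, 'x': 45}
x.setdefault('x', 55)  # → 45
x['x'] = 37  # {'h': 2, 'y': 56, 'a': 75, 'x': 37}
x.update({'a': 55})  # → {'h': 2, 'y': 56, 'a': 55, 'x': 37}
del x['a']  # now {'h': 2, 'y': 56, 'x': 37}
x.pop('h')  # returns 2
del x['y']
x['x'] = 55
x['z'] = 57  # {'x': 55, 'z': 57}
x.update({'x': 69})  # {'x': 69, 'z': 57}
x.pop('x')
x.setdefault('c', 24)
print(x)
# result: {'z': 57, 'c': 24}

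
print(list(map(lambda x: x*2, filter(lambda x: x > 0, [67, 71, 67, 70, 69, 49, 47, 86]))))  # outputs [134, 142, 134, 140, 138, 98, 94, 172]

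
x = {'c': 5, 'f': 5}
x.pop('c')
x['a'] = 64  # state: {'f': 5, 'a': 64}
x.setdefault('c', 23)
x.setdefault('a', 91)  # 64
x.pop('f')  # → 5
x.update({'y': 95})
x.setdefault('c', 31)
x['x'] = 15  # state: {'a': 64, 'c': 23, 'y': 95, 'x': 15}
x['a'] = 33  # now {'a': 33, 'c': 23, 'y': 95, 'x': 15}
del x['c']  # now {'a': 33, 'y': 95, 'x': 15}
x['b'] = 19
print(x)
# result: {'a': 33, 'y': 95, 'x': 15, 'b': 19}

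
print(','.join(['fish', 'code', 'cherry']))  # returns fish,code,cherry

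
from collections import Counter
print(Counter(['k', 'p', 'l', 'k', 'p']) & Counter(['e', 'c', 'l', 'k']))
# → Counter({'k': 1, 'l': 1})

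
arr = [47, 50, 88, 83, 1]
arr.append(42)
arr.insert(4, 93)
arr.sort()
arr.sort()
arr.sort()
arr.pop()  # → 93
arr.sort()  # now [1, 42, 47, 50, 83, 88]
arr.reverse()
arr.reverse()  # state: [1, 42, 47, 50, 83, 88]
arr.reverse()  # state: [88, 83, 50, 47, 42, 1]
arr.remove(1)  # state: [88, 83, 50, 47, 42]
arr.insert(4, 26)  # [88, 83, 50, 47, 26, 42]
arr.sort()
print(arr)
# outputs [26, 42, 47, 50, 83, 88]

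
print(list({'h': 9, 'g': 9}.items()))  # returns [('h', 9), ('g', 9)]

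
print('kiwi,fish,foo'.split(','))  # ['kiwi', 'fish', 'foo']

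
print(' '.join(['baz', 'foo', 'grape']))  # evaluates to baz foo grape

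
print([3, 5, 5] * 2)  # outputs [3, 5, 5, 3, 5, 5]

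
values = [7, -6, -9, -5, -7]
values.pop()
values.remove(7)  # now [-6, -9, -5]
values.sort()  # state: [-9, -6, -5]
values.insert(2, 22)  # [-9, -6, 22, -5]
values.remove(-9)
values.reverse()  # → [-5, 22, -6]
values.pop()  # -6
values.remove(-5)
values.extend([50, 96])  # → [22, 50, 96]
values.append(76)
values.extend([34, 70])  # [22, 50, 96, 76, 34, 70]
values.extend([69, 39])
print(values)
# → [22, 50, 96, 76, 34, 70, 69, 39]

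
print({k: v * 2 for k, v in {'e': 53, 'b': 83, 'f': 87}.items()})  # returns {'e': 106, 'b': 166, 'f': 174}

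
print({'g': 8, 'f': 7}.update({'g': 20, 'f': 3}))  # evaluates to None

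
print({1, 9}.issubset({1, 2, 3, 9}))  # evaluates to True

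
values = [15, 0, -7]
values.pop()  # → -7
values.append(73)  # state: [15, 0, 73]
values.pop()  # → 73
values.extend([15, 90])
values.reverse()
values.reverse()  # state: [15, 0, 15, 90]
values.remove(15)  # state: [0, 15, 90]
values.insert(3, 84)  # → [0, 15, 90, 84]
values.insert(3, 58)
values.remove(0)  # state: [15, 90, 58, 84]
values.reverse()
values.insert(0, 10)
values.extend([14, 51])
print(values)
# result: [10, 84, 58, 90, 15, 14, 51]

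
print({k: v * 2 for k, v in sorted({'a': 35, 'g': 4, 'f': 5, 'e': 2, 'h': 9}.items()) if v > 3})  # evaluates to {'a': 70, 'f': 10, 'g': 8, 'h': 18}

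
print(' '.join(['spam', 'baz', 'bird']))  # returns spam baz bird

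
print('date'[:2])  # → da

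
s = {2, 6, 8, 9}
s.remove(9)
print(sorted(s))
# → [2, 6, 8]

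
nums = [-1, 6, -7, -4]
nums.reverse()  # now [-4, -7, 6, -1]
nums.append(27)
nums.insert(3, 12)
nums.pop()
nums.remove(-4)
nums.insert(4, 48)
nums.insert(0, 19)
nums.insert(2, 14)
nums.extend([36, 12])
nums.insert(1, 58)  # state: [19, 58, -7, 14, 6, 12, -1, 48, 36, 12]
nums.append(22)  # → [19, 58, -7, 14, 6, 12, -1, 48, 36, 12, 22]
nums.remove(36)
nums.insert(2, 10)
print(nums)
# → [19, 58, 10, -7, 14, 6, 12, -1, 48, 12, 22]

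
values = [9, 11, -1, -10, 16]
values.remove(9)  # [11, -1, -10, 16]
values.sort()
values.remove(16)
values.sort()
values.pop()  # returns 11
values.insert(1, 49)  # [-10, 49, -1]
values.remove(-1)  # [-10, 49]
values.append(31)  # [-10, 49, 31]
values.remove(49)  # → [-10, 31]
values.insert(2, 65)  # [-10, 31, 65]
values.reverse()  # [65, 31, -10]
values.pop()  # -10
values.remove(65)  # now [31]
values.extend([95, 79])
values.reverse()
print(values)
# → [79, 95, 31]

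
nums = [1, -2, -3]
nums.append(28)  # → [1, -2, -3, 28]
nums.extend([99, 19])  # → [1, -2, -3, 28, 99, 19]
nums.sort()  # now [-3, -2, 1, 19, 28, 99]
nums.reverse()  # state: [99, 28, 19, 1, -2, -3]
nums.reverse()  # [-3, -2, 1, 19, 28, 99]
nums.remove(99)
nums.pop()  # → 28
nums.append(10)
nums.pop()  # 10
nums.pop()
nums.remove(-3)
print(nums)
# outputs [-2, 1]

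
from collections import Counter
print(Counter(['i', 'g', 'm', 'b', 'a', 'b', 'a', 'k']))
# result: Counter({'b': 2, 'a': 2, 'i': 1, 'g': 1, 'm': 1, 'k': 1})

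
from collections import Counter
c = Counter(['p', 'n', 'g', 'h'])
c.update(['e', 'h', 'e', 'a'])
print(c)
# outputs Counter({'h': 2, 'e': 2, 'p': 1, 'n': 1, 'g': 1, 'a': 1})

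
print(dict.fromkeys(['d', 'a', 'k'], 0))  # {'d': 0, 'a': 0, 'k': 0}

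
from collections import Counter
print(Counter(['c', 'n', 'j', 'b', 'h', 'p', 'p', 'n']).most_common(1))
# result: [('n', 2)]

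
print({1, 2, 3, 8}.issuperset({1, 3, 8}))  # True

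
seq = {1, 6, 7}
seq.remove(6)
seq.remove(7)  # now {1}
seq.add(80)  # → {1, 80}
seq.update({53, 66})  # {1, 53, 66, 80}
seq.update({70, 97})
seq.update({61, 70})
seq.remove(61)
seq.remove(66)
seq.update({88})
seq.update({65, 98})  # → {1, 53, 65, 70, 80, 88, 97, 98}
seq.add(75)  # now {1, 53, 65, 70, 75, 80, 88, 97, 98}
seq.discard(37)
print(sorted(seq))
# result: [1, 53, 65, 70, 75, 80, 88, 97, 98]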